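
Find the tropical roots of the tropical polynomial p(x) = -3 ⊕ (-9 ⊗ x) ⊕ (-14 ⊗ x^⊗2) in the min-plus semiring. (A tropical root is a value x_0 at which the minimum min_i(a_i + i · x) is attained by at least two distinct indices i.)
Roots: {5, 6}

Each tropical root is a break point of the lower envelope of the lines y = a_i + i · x (there are 3 lines, with slopes 0, 1, ..., 2). Only the lines that attain the minimum somewhere contribute to roots; other lines are dominated. Here the surviving (envelope) indices are i = 2, i = 1, i = 0.
Intersections between consecutive envelope lines give the roots: for adjacent envelope indices i < j the intersection is x = (a_i − a_j) / (j − i). Reading off the sorted break points: {5, 6}.
Verification: at each break x_0, at least two indices attain the minimum of min_i(a_i + i · x_0).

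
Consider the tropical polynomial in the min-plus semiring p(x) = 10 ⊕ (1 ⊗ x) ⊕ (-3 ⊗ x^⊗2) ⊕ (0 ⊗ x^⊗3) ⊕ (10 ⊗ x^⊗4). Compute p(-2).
p(-2) = -7

A tropical monomial a ⊗ x^⊗i evaluates to a + i · x. Evaluating each term at x = -2:
  Term 0 contributes 10 + 0 · -2 = 10
  Term 1 contributes 1 + 1 · -2 = -1
  Term 2 contributes -3 + 2 · -2 = -7
  Term 3 contributes 0 + 3 · -2 = -6
  Term 4 contributes 10 + 4 · -2 = 2
p(-2) = ⊕ of these = min[10, -1, -7, -6, 2] = -7.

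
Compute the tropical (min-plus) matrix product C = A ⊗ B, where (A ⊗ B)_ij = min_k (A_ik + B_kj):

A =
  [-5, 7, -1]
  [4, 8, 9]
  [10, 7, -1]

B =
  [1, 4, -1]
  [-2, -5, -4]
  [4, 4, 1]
A ⊗ B =
  [-4, -1, -6]
  [5, 3, 3]
  [3, 2, 0]

Apply the min-plus product entry-by-entry:
  C[0][0] = min over k of (A[0][0] + B[0][0] = -5 + 1 = -4, A[0][1] + B[1][0] = 7 + -2 = 5, A[0][2] + B[2][0] = -1 + 4 = 3) = -4 (attained at k = 0)
  C[0][1] = min over k of (A[0][0] + B[0][1] = -5 + 4 = -1, A[0][1] + B[1][1] = 7 + -5 = 2, A[0][2] + B[2][1] = -1 + 4 = 3) = -1 (attained at k = 0)
  C[0][2] = min over k of (A[0][0] + B[0][2] = -5 + -1 = -6, A[0][1] + B[1][2] = 7 + -4 = 3, A[0][2] + B[2][2] = -1 + 1 = 0) = -6 (attained at k = 0)
  C[1][0] = min over k of (A[1][0] + B[0][0] = 4 + 1 = 5, A[1][1] + B[1][0] = 8 + -2 = 6, A[1][2] + B[2][0] = 9 + 4 = 13) = 5 (attained at k = 0)
  C[1][1] = min over k of (A[1][0] + B[0][1] = 4 + 4 = 8, A[1][1] + B[1][1] = 8 + -5 = 3, A[1][2] + B[2][1] = 9 + 4 = 13) = 3 (attained at k = 1)
  C[1][2] = min over k of (A[1][0] + B[0][2] = 4 + -1 = 3, A[1][1] + B[1][2] = 8 + -4 = 4, A[1][2] + B[2][2] = 9 + 1 = 10) = 3 (attained at k = 0)
  C[2][0] = min over k of (A[2][0] + B[0][0] = 10 + 1 = 11, A[2][1] + B[1][0] = 7 + -2 = 5, A[2][2] + B[2][0] = -1 + 4 = 3) = 3 (attained at k = 2)
  C[2][1] = min over k of (A[2][0] + B[0][1] = 10 + 4 = 14, A[2][1] + B[1][1] = 7 + -5 = 2, A[2][2] + B[2][1] = -1 + 4 = 3) = 2 (attained at k = 1)
  C[2][2] = min over k of (A[2][0] + B[0][2] = 10 + -1 = 9, A[2][1] + B[1][2] = 7 + -4 = 3, A[2][2] + B[2][2] = -1 + 1 = 0) = 0 (attained at k = 2)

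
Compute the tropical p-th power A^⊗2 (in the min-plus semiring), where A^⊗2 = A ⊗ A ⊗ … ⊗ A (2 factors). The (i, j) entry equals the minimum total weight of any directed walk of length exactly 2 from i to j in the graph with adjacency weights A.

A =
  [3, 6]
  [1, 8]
A^⊗2 =
  [6, 9]
  [4, 7]

Each entry (A^⊗2)_ij equals the minimum over all length-2 walks i = v_0 → v_1 → … → v_2 = j of Σ_t A[v_t][v_{t+1}]. For example, for (i, j) = (0, 1) we minimise over 2 possible intermediate vertex sequences; the minimum is 9, attained along the walk 0 → 0 → 1.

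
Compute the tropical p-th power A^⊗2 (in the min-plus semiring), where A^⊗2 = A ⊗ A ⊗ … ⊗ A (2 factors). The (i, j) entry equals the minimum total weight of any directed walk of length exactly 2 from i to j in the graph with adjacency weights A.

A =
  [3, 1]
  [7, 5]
A^⊗2 =
  [6, 4]
  [10, 8]

Each entry (A^⊗2)_ij equals the minimum over all length-2 walks i = v_0 → v_1 → … → v_2 = j of Σ_t A[v_t][v_{t+1}]. For example, for (i, j) = (0, 1) we minimise over 2 possible intermediate vertex sequences; the minimum is 4, attained along the walk 0 → 0 → 1.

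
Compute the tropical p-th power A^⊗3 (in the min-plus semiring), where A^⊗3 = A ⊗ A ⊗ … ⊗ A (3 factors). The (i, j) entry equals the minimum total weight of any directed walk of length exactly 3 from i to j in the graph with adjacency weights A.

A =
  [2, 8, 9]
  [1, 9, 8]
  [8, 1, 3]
A^⊗3 =
  [6, 12, 13]
  [5, 11, 12]
  [4, 7, 9]

Each entry (A^⊗3)_ij equals the minimum over all length-3 walks i = v_0 → v_1 → … → v_3 = j of Σ_t A[v_t][v_{t+1}]. For example, for (i, j) = (0, 2) we minimise over 9 possible intermediate vertex sequences; the minimum is 13, attained along the walk 0 → 0 → 0 → 2.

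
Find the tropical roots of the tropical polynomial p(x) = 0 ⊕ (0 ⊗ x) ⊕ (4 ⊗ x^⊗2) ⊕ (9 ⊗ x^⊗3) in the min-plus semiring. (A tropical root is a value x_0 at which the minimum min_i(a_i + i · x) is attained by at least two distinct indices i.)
Roots: {-5, -4, 0}

Each tropical root is a break point of the lower envelope of the lines y = a_i + i · x (there are 4 lines, with slopes 0, 1, ..., 3). Only the lines that attain the minimum somewhere contribute to roots; other lines are dominated. Here the surviving (envelope) indices are i = 3, i = 2, i = 1, i = 0.
Intersections between consecutive envelope lines give the roots: for adjacent envelope indices i < j the intersection is x = (a_i − a_j) / (j − i). Reading off the sorted break points: {-5, -4, 0}.
Verification: at each break x_0, at least two indices attain the minimum of min_i(a_i + i · x_0).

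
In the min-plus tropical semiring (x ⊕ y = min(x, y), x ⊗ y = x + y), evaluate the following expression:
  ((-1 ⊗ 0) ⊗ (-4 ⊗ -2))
((-1 ⊗ 0) ⊗ (-4 ⊗ -2)) = -7

Expand innermost to outermost. Recall ⊕ takes the minimum of its arguments and ⊗ takes their sum. Working out the expression ((-1 ⊗ 0) ⊗ (-4 ⊗ -2)) gives -7.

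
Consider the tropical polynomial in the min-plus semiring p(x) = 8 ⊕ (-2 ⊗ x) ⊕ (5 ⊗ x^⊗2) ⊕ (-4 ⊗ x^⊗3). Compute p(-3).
p(-3) = -13

A tropical monomial a ⊗ x^⊗i evaluates to a + i · x. Evaluating each term at x = -3:
  Term 0 contributes 8 + 0 · -3 = 8
  Term 1 contributes -2 + 1 · -3 = -5
  Term 2 contributes 5 + 2 · -3 = -1
  Term 3 contributes -4 + 3 · -3 = -13
p(-3) = ⊕ of these = min[8, -5, -1, -13] = -13.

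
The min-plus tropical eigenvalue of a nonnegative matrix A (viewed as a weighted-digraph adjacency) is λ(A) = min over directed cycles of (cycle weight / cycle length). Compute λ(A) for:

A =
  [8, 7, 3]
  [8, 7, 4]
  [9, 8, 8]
λ(A) = 6

Enumerate directed cycles and compute their means (weight / length). Sample:
  cycle 0 → 0: weight = 8, length = 1, mean = 8/1 ≈ 8.000
  cycle 1 → 1: weight = 7, length = 1, mean = 7/1 ≈ 7.000
  cycle 2 → 2: weight = 8, length = 1, mean = 8/1 ≈ 8.000
  cycle 0 → 1 → 0: weight = 15, length = 2, mean = 15/2 ≈ 7.500
  cycle 0 → 2 → 0: weight = 12, length = 2, mean = 12/2 ≈ 6.000
  cycle 1 → 0 → 1: weight = 15, length = 2, mean = 15/2 ≈ 7.500
Minimum mean = 6.000, attained e.g. along the cycle 0 → 2 → 0 with weight 12 and length 2. So λ(A) = 12/2 = 6.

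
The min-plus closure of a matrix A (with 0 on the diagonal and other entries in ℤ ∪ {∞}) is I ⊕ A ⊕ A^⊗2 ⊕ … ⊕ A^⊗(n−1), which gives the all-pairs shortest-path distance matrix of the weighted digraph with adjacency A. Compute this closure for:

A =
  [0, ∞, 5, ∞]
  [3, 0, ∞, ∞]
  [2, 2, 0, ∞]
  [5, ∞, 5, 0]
Closure =
  [0, 7, 5, ∞]
  [3, 0, 8, ∞]
  [2, 2, 0, ∞]
  [5, 7, 5, 0]

This is the Floyd-Warshall all-pairs shortest-path computation. For each intermediate vertex k = 0, 1, …, 3, update dist[i][j] ← min(dist[i][j], dist[i][k] + dist[k][j]). The final matrix gives, for each (i, j), the minimum total weight of any directed path from i to j (possibly empty when i = j).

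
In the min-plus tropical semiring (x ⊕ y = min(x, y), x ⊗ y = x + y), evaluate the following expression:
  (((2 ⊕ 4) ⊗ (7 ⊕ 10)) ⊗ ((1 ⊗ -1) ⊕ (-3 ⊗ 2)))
(((2 ⊕ 4) ⊗ (7 ⊕ 10)) ⊗ ((1 ⊗ -1) ⊕ (-3 ⊗ 2))) = 8

Expand innermost to outermost. Recall ⊕ takes the minimum of its arguments and ⊗ takes their sum. Working out the expression (((2 ⊕ 4) ⊗ (7 ⊕ 10)) ⊗ ((1 ⊗ -1) ⊕ (-3 ⊗ 2))) gives 8.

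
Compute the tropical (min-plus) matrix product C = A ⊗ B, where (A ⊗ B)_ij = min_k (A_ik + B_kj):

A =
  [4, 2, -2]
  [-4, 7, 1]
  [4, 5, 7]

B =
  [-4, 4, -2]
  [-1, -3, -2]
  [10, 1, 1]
A ⊗ B =
  [0, -1, -1]
  [-8, 0, -6]
  [0, 2, 2]

Apply the min-plus product entry-by-entry:
  C[0][0] = min over k of (A[0][0] + B[0][0] = 4 + -4 = 0, A[0][1] + B[1][0] = 2 + -1 = 1, A[0][2] + B[2][0] = -2 + 10 = 8) = 0 (attained at k = 0)
  C[0][1] = min over k of (A[0][0] + B[0][1] = 4 + 4 = 8, A[0][1] + B[1][1] = 2 + -3 = -1, A[0][2] + B[2][1] = -2 + 1 = -1) = -1 (attained at k = 1)
  C[0][2] = min over k of (A[0][0] + B[0][2] = 4 + -2 = 2, A[0][1] + B[1][2] = 2 + -2 = 0, A[0][2] + B[2][2] = -2 + 1 = -1) = -1 (attained at k = 2)
  C[1][0] = min over k of (A[1][0] + B[0][0] = -4 + -4 = -8, A[1][1] + B[1][0] = 7 + -1 = 6, A[1][2] + B[2][0] = 1 + 10 = 11) = -8 (attained at k = 0)
  C[1][1] = min over k of (A[1][0] + B[0][1] = -4 + 4 = 0, A[1][1] + B[1][1] = 7 + -3 = 4, A[1][2] + B[2][1] = 1 + 1 = 2) = 0 (attained at k = 0)
  C[1][2] = min over k of (A[1][0] + B[0][2] = -4 + -2 = -6, A[1][1] + B[1][2] = 7 + -2 = 5, A[1][2] + B[2][2] = 1 + 1 = 2) = -6 (attained at k = 0)
  C[2][0] = min over k of (A[2][0] + B[0][0] = 4 + -4 = 0, A[2][1] + B[1][0] = 5 + -1 = 4, A[2][2] + B[2][0] = 7 + 10 = 17) = 0 (attained at k = 0)
  C[2][1] = min over k of (A[2][0] + B[0][1] = 4 + 4 = 8, A[2][1] + B[1][1] = 5 + -3 = 2, A[2][2] + B[2][1] = 7 + 1 = 8) = 2 (attained at k = 1)
  C[2][2] = min over k of (A[2][0] + B[0][2] = 4 + -2 = 2, A[2][1] + B[1][2] = 5 + -2 = 3, A[2][2] + B[2][2] = 7 + 1 = 8) = 2 (attained at k = 0)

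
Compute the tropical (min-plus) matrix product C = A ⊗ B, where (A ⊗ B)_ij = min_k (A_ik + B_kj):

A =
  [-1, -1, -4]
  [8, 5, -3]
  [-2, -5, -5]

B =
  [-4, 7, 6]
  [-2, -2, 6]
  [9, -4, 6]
A ⊗ B =
  [-5, -8, 2]
  [3, -7, 3]
  [-7, -9, 1]

Apply the min-plus product entry-by-entry:
  C[0][0] = min over k of (A[0][0] + B[0][0] = -1 + -4 = -5, A[0][1] + B[1][0] = -1 + -2 = -3, A[0][2] + B[2][0] = -4 + 9 = 5) = -5 (attained at k = 0)
  C[0][1] = min over k of (A[0][0] + B[0][1] = -1 + 7 = 6, A[0][1] + B[1][1] = -1 + -2 = -3, A[0][2] + B[2][1] = -4 + -4 = -8) = -8 (attained at k = 2)
  C[0][2] = min over k of (A[0][0] + B[0][2] = -1 + 6 = 5, A[0][1] + B[1][2] = -1 + 6 = 5, A[0][2] + B[2][2] = -4 + 6 = 2) = 2 (attained at k = 2)
  C[1][0] = min over k of (A[1][0] + B[0][0] = 8 + -4 = 4, A[1][1] + B[1][0] = 5 + -2 = 3, A[1][2] + B[2][0] = -3 + 9 = 6) = 3 (attained at k = 1)
  C[1][1] = min over k of (A[1][0] + B[0][1] = 8 + 7 = 15, A[1][1] + B[1][1] = 5 + -2 = 3, A[1][2] + B[2][1] = -3 + -4 = -7) = -7 (attained at k = 2)
  C[1][2] = min over k of (A[1][0] + B[0][2] = 8 + 6 = 14, A[1][1] + B[1][2] = 5 + 6 = 11, A[1][2] + B[2][2] = -3 + 6 = 3) = 3 (attained at k = 2)
  C[2][0] = min over k of (A[2][0] + B[0][0] = -2 + -4 = -6, A[2][1] + B[1][0] = -5 + -2 = -7, A[2][2] + B[2][0] = -5 + 9 = 4) = -7 (attained at k = 1)
  C[2][1] = min over k of (A[2][0] + B[0][1] = -2 + 7 = 5, A[2][1] + B[1][1] = -5 + -2 = -7, A[2][2] + B[2][1] = -5 + -4 = -9) = -9 (attained at k = 2)
  C[2][2] = min over k of (A[2][0] + B[0][2] = -2 + 6 = 4, A[2][1] + B[1][2] = -5 + 6 = 1, A[2][2] + B[2][2] = -5 + 6 = 1) = 1 (attained at k = 1)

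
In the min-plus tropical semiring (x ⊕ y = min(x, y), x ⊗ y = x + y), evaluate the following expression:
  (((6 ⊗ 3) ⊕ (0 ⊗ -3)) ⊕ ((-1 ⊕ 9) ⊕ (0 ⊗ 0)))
(((6 ⊗ 3) ⊕ (0 ⊗ -3)) ⊕ ((-1 ⊕ 9) ⊕ (0 ⊗ 0))) = -3

Expand innermost to outermost. Recall ⊕ takes the minimum of its arguments and ⊗ takes their sum. Working out the expression (((6 ⊗ 3) ⊕ (0 ⊗ -3)) ⊕ ((-1 ⊕ 9) ⊕ (0 ⊗ 0))) gives -3.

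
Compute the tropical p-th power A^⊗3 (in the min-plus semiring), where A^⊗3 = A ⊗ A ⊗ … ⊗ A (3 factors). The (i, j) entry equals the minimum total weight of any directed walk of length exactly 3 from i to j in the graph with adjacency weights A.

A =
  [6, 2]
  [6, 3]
A^⊗3 =
  [11, 8]
  [12, 9]

Each entry (A^⊗3)_ij equals the minimum over all length-3 walks i = v_0 → v_1 → … → v_3 = j of Σ_t A[v_t][v_{t+1}]. For example, for (i, j) = (0, 1) we minimise over 4 possible intermediate vertex sequences; the minimum is 8, attained along the walk 0 → 1 → 1 → 1.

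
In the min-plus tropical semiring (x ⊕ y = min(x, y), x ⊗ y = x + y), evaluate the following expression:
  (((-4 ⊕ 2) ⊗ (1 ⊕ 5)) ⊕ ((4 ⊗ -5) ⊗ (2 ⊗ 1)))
(((-4 ⊕ 2) ⊗ (1 ⊕ 5)) ⊕ ((4 ⊗ -5) ⊗ (2 ⊗ 1))) = -3

Expand innermost to outermost. Recall ⊕ takes the minimum of its arguments and ⊗ takes their sum. Working out the expression (((-4 ⊕ 2) ⊗ (1 ⊕ 5)) ⊕ ((4 ⊗ -5) ⊗ (2 ⊗ 1))) gives -3.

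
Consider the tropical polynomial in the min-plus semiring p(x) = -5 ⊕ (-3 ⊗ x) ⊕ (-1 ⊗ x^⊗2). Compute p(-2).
p(-2) = -5

A tropical monomial a ⊗ x^⊗i evaluates to a + i · x. Evaluating each term at x = -2:
  Term 0 contributes -5 + 0 · -2 = -5
  Term 1 contributes -3 + 1 · -2 = -5
  Term 2 contributes -1 + 2 · -2 = -5
p(-2) = ⊕ of these = min[-5, -5, -5] = -5.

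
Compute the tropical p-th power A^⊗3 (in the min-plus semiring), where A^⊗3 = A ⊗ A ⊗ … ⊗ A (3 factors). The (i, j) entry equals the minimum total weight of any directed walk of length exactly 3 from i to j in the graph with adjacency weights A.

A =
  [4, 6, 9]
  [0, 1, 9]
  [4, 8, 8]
A^⊗3 =
  [7, 8, 15]
  [2, 3, 10]
  [9, 10, 17]

Each entry (A^⊗3)_ij equals the minimum over all length-3 walks i = v_0 → v_1 → … → v_3 = j of Σ_t A[v_t][v_{t+1}]. For example, for (i, j) = (0, 2) we minimise over 9 possible intermediate vertex sequences; the minimum is 15, attained along the walk 0 → 1 → 0 → 2.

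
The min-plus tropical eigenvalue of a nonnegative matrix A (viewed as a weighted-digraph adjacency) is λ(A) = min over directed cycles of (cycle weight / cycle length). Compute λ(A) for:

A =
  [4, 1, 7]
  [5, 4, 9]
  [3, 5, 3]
λ(A) = 3

Enumerate directed cycles and compute their means (weight / length). Sample:
  cycle 0 → 0: weight = 4, length = 1, mean = 4/1 ≈ 4.000
  cycle 1 → 1: weight = 4, length = 1, mean = 4/1 ≈ 4.000
  cycle 2 → 2: weight = 3, length = 1, mean = 3/1 ≈ 3.000
  cycle 0 → 1 → 0: weight = 6, length = 2, mean = 6/2 ≈ 3.000
  cycle 0 → 2 → 0: weight = 10, length = 2, mean = 10/2 ≈ 5.000
  cycle 1 → 0 → 1: weight = 6, length = 2, mean = 6/2 ≈ 3.000
Minimum mean = 3.000, attained e.g. along the cycle 2 → 2 with weight 3 and length 1. So λ(A) = 3/1 = 3.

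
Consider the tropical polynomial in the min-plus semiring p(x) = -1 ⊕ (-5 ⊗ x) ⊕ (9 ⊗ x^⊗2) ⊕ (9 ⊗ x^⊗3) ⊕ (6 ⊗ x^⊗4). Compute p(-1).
p(-1) = -6

A tropical monomial a ⊗ x^⊗i evaluates to a + i · x. Evaluating each term at x = -1:
  Term 0 contributes -1 + 0 · -1 = -1
  Term 1 contributes -5 + 1 · -1 = -6
  Term 2 contributes 9 + 2 · -1 = 7
  Term 3 contributes 9 + 3 · -1 = 6
  Term 4 contributes 6 + 4 · -1 = 2
p(-1) = ⊕ of these = min[-1, -6, 7, 6, 2] = -6.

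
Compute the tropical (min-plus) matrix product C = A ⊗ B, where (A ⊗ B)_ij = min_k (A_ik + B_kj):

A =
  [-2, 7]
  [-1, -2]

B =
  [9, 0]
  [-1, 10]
A ⊗ B =
  [6, -2]
  [-3, -1]

Apply the min-plus product entry-by-entry:
  C[0][0] = min over k of (A[0][0] + B[0][0] = -2 + 9 = 7, A[0][1] + B[1][0] = 7 + -1 = 6) = 6 (attained at k = 1)
  C[0][1] = min over k of (A[0][0] + B[0][1] = -2 + 0 = -2, A[0][1] + B[1][1] = 7 + 10 = 17) = -2 (attained at k = 0)
  C[1][0] = min over k of (A[1][0] + B[0][0] = -1 + 9 = 8, A[1][1] + B[1][0] = -2 + -1 = -3) = -3 (attained at k = 1)
  C[1][1] = min over k of (A[1][0] + B[0][1] = -1 + 0 = -1, A[1][1] + B[1][1] = -2 + 10 = 8) = -1 (attained at k = 0)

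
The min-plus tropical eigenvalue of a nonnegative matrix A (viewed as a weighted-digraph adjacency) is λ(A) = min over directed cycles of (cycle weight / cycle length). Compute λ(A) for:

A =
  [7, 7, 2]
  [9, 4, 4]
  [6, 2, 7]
λ(A) = 3

Enumerate directed cycles and compute their means (weight / length). Sample:
  cycle 0 → 0: weight = 7, length = 1, mean = 7/1 ≈ 7.000
  cycle 1 → 1: weight = 4, length = 1, mean = 4/1 ≈ 4.000
  cycle 2 → 2: weight = 7, length = 1, mean = 7/1 ≈ 7.000
  cycle 0 → 1 → 0: weight = 16, length = 2, mean = 16/2 ≈ 8.000
  cycle 0 → 2 → 0: weight = 8, length = 2, mean = 8/2 ≈ 4.000
  cycle 1 → 0 → 1: weight = 16, length = 2, mean = 16/2 ≈ 8.000
Minimum mean = 3.000, attained e.g. along the cycle 1 → 2 → 1 with weight 6 and length 2. So λ(A) = 6/2 = 3.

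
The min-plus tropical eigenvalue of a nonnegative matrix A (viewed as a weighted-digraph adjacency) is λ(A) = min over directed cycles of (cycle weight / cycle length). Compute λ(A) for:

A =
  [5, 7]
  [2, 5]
λ(A) = 9/2

Enumerate directed cycles and compute their means (weight / length). Sample:
  cycle 0 → 0: weight = 5, length = 1, mean = 5/1 ≈ 5.000
  cycle 1 → 1: weight = 5, length = 1, mean = 5/1 ≈ 5.000
  cycle 0 → 1 → 0: weight = 9, length = 2, mean = 9/2 ≈ 4.500
  cycle 1 → 0 → 1: weight = 9, length = 2, mean = 9/2 ≈ 4.500
Minimum mean = 4.500, attained e.g. along the cycle 0 → 1 → 0 with weight 9 and length 2. So λ(A) = 9/2 = 9/2.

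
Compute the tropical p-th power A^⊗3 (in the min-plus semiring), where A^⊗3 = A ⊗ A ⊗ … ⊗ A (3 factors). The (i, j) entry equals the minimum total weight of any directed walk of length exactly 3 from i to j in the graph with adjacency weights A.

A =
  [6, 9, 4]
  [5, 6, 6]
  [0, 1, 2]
A^⊗3 =
  [6, 7, 8]
  [8, 9, 10]
  [4, 5, 6]

Each entry (A^⊗3)_ij equals the minimum over all length-3 walks i = v_0 → v_1 → … → v_3 = j of Σ_t A[v_t][v_{t+1}]. For example, for (i, j) = (0, 2) we minimise over 9 possible intermediate vertex sequences; the minimum is 8, attained along the walk 0 → 2 → 0 → 2.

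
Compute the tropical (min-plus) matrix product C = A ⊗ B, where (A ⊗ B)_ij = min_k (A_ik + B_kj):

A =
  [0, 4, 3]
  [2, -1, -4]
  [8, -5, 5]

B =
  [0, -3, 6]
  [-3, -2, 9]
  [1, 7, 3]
A ⊗ B =
  [0, -3, 6]
  [-4, -3, -1]
  [-8, -7, 4]

Apply the min-plus product entry-by-entry:
  C[0][0] = min over k of (A[0][0] + B[0][0] = 0 + 0 = 0, A[0][1] + B[1][0] = 4 + -3 = 1, A[0][2] + B[2][0] = 3 + 1 = 4) = 0 (attained at k = 0)
  C[0][1] = min over k of (A[0][0] + B[0][1] = 0 + -3 = -3, A[0][1] + B[1][1] = 4 + -2 = 2, A[0][2] + B[2][1] = 3 + 7 = 10) = -3 (attained at k = 0)
  C[0][2] = min over k of (A[0][0] + B[0][2] = 0 + 6 = 6, A[0][1] + B[1][2] = 4 + 9 = 13, A[0][2] + B[2][2] = 3 + 3 = 6) = 6 (attained at k = 0)
  C[1][0] = min over k of (A[1][0] + B[0][0] = 2 + 0 = 2, A[1][1] + B[1][0] = -1 + -3 = -4, A[1][2] + B[2][0] = -4 + 1 = -3) = -4 (attained at k = 1)
  C[1][1] = min over k of (A[1][0] + B[0][1] = 2 + -3 = -1, A[1][1] + B[1][1] = -1 + -2 = -3, A[1][2] + B[2][1] = -4 + 7 = 3) = -3 (attained at k = 1)
  C[1][2] = min over k of (A[1][0] + B[0][2] = 2 + 6 = 8, A[1][1] + B[1][2] = -1 + 9 = 8, A[1][2] + B[2][2] = -4 + 3 = -1) = -1 (attained at k = 2)
  C[2][0] = min over k of (A[2][0] + B[0][0] = 8 + 0 = 8, A[2][1] + B[1][0] = -5 + -3 = -8, A[2][2] + B[2][0] = 5 + 1 = 6) = -8 (attained at k = 1)
  C[2][1] = min over k of (A[2][0] + B[0][1] = 8 + -3 = 5, A[2][1] + B[1][1] = -5 + -2 = -7, A[2][2] + B[2][1] = 5 + 7 = 12) = -7 (attained at k = 1)
  C[2][2] = min over k of (A[2][0] + B[0][2] = 8 + 6 = 14, A[2][1] + B[1][2] = -5 + 9 = 4, A[2][2] + B[2][2] = 5 + 3 = 8) = 4 (attained at k = 1)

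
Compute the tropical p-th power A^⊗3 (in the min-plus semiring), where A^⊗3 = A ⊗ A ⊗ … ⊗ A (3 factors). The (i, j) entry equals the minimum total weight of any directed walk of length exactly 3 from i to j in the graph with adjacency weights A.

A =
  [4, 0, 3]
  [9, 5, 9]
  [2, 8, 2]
A^⊗3 =
  [7, 5, 7]
  [13, 11, 13]
  [6, 4, 6]

Each entry (A^⊗3)_ij equals the minimum over all length-3 walks i = v_0 → v_1 → … → v_3 = j of Σ_t A[v_t][v_{t+1}]. For example, for (i, j) = (0, 2) we minimise over 9 possible intermediate vertex sequences; the minimum is 7, attained along the walk 0 → 2 → 2 → 2.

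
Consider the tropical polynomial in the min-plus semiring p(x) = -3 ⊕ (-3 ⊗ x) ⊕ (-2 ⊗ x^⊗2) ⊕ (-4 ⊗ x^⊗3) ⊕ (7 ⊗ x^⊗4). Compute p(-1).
p(-1) = -7

A tropical monomial a ⊗ x^⊗i evaluates to a + i · x. Evaluating each term at x = -1:
  Term 0 contributes -3 + 0 · -1 = -3
  Term 1 contributes -3 + 1 · -1 = -4
  Term 2 contributes -2 + 2 · -1 = -4
  Term 3 contributes -4 + 3 · -1 = -7
  Term 4 contributes 7 + 4 · -1 = 3
p(-1) = ⊕ of these = min[-3, -4, -4, -7, 3] = -7.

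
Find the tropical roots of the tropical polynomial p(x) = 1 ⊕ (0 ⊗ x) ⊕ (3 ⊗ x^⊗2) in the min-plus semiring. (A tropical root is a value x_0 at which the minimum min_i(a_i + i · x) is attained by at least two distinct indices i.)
Roots: {-3, 1}

Each tropical root is a break point of the lower envelope of the lines y = a_i + i · x (there are 3 lines, with slopes 0, 1, ..., 2). Only the lines that attain the minimum somewhere contribute to roots; other lines are dominated. Here the surviving (envelope) indices are i = 2, i = 1, i = 0.
Intersections between consecutive envelope lines give the roots: for adjacent envelope indices i < j the intersection is x = (a_i − a_j) / (j − i). Reading off the sorted break points: {-3, 1}.
Verification: at each break x_0, at least two indices attain the minimum of min_i(a_i + i · x_0).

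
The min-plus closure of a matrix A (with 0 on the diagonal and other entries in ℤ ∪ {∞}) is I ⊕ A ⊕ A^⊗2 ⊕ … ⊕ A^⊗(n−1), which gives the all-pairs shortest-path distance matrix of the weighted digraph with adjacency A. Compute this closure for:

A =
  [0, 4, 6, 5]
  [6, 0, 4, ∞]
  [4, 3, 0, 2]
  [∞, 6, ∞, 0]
Closure =
  [0, 4, 6, 5]
  [6, 0, 4, 6]
  [4, 3, 0, 2]
  [12, 6, 10, 0]

This is the Floyd-Warshall all-pairs shortest-path computation. For each intermediate vertex k = 0, 1, …, 3, update dist[i][j] ← min(dist[i][j], dist[i][k] + dist[k][j]). The final matrix gives, for each (i, j), the minimum total weight of any directed path from i to j (possibly empty when i = j).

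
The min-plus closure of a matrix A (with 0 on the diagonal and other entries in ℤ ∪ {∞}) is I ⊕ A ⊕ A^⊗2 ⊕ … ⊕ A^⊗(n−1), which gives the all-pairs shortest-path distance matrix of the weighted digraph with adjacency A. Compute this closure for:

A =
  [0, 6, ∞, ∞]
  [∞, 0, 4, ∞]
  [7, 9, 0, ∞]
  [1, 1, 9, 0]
Closure =
  [0, 6, 10, ∞]
  [11, 0, 4, ∞]
  [7, 9, 0, ∞]
  [1, 1, 5, 0]

This is the Floyd-Warshall all-pairs shortest-path computation. For each intermediate vertex k = 0, 1, …, 3, update dist[i][j] ← min(dist[i][j], dist[i][k] + dist[k][j]). The final matrix gives, for each (i, j), the minimum total weight of any directed path from i to j (possibly empty when i = j).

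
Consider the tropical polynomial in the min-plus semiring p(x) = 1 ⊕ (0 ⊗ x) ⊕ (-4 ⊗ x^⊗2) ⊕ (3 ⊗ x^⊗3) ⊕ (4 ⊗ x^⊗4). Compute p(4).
p(4) = 1

A tropical monomial a ⊗ x^⊗i evaluates to a + i · x. Evaluating each term at x = 4:
  Term 0 contributes 1 + 0 · 4 = 1
  Term 1 contributes 0 + 1 · 4 = 4
  Term 2 contributes -4 + 2 · 4 = 4
  Term 3 contributes 3 + 3 · 4 = 15
  Term 4 contributes 4 + 4 · 4 = 20
p(4) = ⊕ of these = min[1, 4, 4, 15, 20] = 1.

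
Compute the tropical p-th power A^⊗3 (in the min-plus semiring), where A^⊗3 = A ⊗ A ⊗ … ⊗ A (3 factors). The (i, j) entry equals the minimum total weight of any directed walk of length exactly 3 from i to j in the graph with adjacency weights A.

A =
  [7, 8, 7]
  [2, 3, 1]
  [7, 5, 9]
A^⊗3 =
  [13, 14, 12]
  [8, 9, 7]
  [10, 11, 9]

Each entry (A^⊗3)_ij equals the minimum over all length-3 walks i = v_0 → v_1 → … → v_3 = j of Σ_t A[v_t][v_{t+1}]. For example, for (i, j) = (0, 2) we minimise over 9 possible intermediate vertex sequences; the minimum is 12, attained along the walk 0 → 1 → 1 → 2.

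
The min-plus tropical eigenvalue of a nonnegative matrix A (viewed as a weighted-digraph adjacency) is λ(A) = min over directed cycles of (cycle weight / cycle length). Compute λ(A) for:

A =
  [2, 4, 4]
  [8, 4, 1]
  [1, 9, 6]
λ(A) = 2

Enumerate directed cycles and compute their means (weight / length). Sample:
  cycle 0 → 0: weight = 2, length = 1, mean = 2/1 ≈ 2.000
  cycle 1 → 1: weight = 4, length = 1, mean = 4/1 ≈ 4.000
  cycle 2 → 2: weight = 6, length = 1, mean = 6/1 ≈ 6.000
  cycle 0 → 1 → 0: weight = 12, length = 2, mean = 12/2 ≈ 6.000
  cycle 0 → 2 → 0: weight = 5, length = 2, mean = 5/2 ≈ 2.500
  cycle 1 → 0 → 1: weight = 12, length = 2, mean = 12/2 ≈ 6.000
Minimum mean = 2.000, attained e.g. along the cycle 0 → 0 with weight 2 and length 1. So λ(A) = 2/1 = 2.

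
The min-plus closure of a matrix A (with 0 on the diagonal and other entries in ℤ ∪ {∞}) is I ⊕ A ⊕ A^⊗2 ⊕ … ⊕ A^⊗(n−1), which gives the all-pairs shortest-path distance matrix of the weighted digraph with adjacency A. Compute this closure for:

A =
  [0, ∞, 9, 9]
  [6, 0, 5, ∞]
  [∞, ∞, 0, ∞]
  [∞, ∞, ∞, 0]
Closure =
  [0, ∞, 9, 9]
  [6, 0, 5, 15]
  [∞, ∞, 0, ∞]
  [∞, ∞, ∞, 0]

This is the Floyd-Warshall all-pairs shortest-path computation. For each intermediate vertex k = 0, 1, …, 3, update dist[i][j] ← min(dist[i][j], dist[i][k] + dist[k][j]). The final matrix gives, for each (i, j), the minimum total weight of any directed path from i to j (possibly empty when i = j).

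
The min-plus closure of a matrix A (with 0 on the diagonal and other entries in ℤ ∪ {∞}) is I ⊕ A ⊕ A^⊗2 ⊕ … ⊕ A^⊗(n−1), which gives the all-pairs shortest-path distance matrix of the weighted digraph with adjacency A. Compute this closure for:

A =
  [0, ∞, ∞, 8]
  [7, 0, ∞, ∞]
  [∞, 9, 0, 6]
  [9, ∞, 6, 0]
Closure =
  [0, 23, 14, 8]
  [7, 0, 21, 15]
  [15, 9, 0, 6]
  [9, 15, 6, 0]

This is the Floyd-Warshall all-pairs shortest-path computation. For each intermediate vertex k = 0, 1, …, 3, update dist[i][j] ← min(dist[i][j], dist[i][k] + dist[k][j]). The final matrix gives, for each (i, j), the minimum total weight of any directed path from i to j (possibly empty when i = j).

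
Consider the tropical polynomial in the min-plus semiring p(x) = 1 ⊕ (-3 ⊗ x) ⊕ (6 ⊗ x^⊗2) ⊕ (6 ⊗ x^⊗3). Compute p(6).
p(6) = 1

A tropical monomial a ⊗ x^⊗i evaluates to a + i · x. Evaluating each term at x = 6:
  Term 0 contributes 1 + 0 · 6 = 1
  Term 1 contributes -3 + 1 · 6 = 3
  Term 2 contributes 6 + 2 · 6 = 18
  Term 3 contributes 6 + 3 · 6 = 24
p(6) = ⊕ of these = min[1, 3, 18, 24] = 1.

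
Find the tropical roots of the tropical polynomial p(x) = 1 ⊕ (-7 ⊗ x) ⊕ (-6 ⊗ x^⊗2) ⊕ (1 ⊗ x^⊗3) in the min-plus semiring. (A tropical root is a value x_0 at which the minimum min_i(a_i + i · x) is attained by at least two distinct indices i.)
Roots: {-7, -1, 8}

Each tropical root is a break point of the lower envelope of the lines y = a_i + i · x (there are 4 lines, with slopes 0, 1, ..., 3). Only the lines that attain the minimum somewhere contribute to roots; other lines are dominated. Here the surviving (envelope) indices are i = 3, i = 2, i = 1, i = 0.
Intersections between consecutive envelope lines give the roots: for adjacent envelope indices i < j the intersection is x = (a_i − a_j) / (j − i). Reading off the sorted break points: {-7, -1, 8}.
Verification: at each break x_0, at least two indices attain the minimum of min_i(a_i + i · x_0).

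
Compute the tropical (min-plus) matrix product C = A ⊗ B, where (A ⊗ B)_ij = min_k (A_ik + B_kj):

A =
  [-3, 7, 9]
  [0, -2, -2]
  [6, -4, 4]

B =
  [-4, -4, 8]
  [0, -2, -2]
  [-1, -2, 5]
A ⊗ B =
  [-7, -7, 5]
  [-4, -4, -4]
  [-4, -6, -6]

Apply the min-plus product entry-by-entry:
  C[0][0] = min over k of (A[0][0] + B[0][0] = -3 + -4 = -7, A[0][1] + B[1][0] = 7 + 0 = 7, A[0][2] + B[2][0] = 9 + -1 = 8) = -7 (attained at k = 0)
  C[0][1] = min over k of (A[0][0] + B[0][1] = -3 + -4 = -7, A[0][1] + B[1][1] = 7 + -2 = 5, A[0][2] + B[2][1] = 9 + -2 = 7) = -7 (attained at k = 0)
  C[0][2] = min over k of (A[0][0] + B[0][2] = -3 + 8 = 5, A[0][1] + B[1][2] = 7 + -2 = 5, A[0][2] + B[2][2] = 9 + 5 = 14) = 5 (attained at k = 0)
  C[1][0] = min over k of (A[1][0] + B[0][0] = 0 + -4 = -4, A[1][1] + B[1][0] = -2 + 0 = -2, A[1][2] + B[2][0] = -2 + -1 = -3) = -4 (attained at k = 0)
  C[1][1] = min over k of (A[1][0] + B[0][1] = 0 + -4 = -4, A[1][1] + B[1][1] = -2 + -2 = -4, A[1][2] + B[2][1] = -2 + -2 = -4) = -4 (attained at k = 0)
  C[1][2] = min over k of (A[1][0] + B[0][2] = 0 + 8 = 8, A[1][1] + B[1][2] = -2 + -2 = -4, A[1][2] + B[2][2] = -2 + 5 = 3) = -4 (attained at k = 1)
  C[2][0] = min over k of (A[2][0] + B[0][0] = 6 + -4 = 2, A[2][1] + B[1][0] = -4 + 0 = -4, A[2][2] + B[2][0] = 4 + -1 = 3) = -4 (attained at k = 1)
  C[2][1] = min over k of (A[2][0] + B[0][1] = 6 + -4 = 2, A[2][1] + B[1][1] = -4 + -2 = -6, A[2][2] + B[2][1] = 4 + -2 = 2) = -6 (attained at k = 1)
  C[2][2] = min over k of (A[2][0] + B[0][2] = 6 + 8 = 14, A[2][1] + B[1][2] = -4 + -2 = -6, A[2][2] + B[2][2] = 4 + 5 = 9) = -6 (attained at k = 1)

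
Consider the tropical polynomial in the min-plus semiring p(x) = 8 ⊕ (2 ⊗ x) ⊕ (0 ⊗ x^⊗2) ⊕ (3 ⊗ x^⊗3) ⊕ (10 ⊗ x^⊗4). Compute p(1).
p(1) = 2

A tropical monomial a ⊗ x^⊗i evaluates to a + i · x. Evaluating each term at x = 1:
  Term 0 contributes 8 + 0 · 1 = 8
  Term 1 contributes 2 + 1 · 1 = 3
  Term 2 contributes 0 + 2 · 1 = 2
  Term 3 contributes 3 + 3 · 1 = 6
  Term 4 contributes 10 + 4 · 1 = 14
p(1) = ⊕ of these = min[8, 3, 2, 6, 14] = 2.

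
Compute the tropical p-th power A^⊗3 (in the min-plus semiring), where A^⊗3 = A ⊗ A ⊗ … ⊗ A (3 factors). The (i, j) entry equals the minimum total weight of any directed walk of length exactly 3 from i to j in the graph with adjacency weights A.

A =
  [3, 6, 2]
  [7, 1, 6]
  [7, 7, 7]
A^⊗3 =
  [9, 8, 8]
  [9, 3, 8]
  [13, 9, 12]

Each entry (A^⊗3)_ij equals the minimum over all length-3 walks i = v_0 → v_1 → … → v_3 = j of Σ_t A[v_t][v_{t+1}]. For example, for (i, j) = (0, 2) we minimise over 9 possible intermediate vertex sequences; the minimum is 8, attained along the walk 0 → 0 → 0 → 2.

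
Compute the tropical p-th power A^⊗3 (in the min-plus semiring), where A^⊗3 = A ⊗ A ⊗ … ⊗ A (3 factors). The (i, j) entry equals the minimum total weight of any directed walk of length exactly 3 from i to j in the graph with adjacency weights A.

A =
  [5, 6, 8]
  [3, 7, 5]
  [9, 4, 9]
A^⊗3 =
  [14, 15, 16]
  [12, 14, 14]
  [12, 13, 15]

Each entry (A^⊗3)_ij equals the minimum over all length-3 walks i = v_0 → v_1 → … → v_3 = j of Σ_t A[v_t][v_{t+1}]. For example, for (i, j) = (0, 2) we minimise over 9 possible intermediate vertex sequences; the minimum is 16, attained along the walk 0 → 0 → 1 → 2.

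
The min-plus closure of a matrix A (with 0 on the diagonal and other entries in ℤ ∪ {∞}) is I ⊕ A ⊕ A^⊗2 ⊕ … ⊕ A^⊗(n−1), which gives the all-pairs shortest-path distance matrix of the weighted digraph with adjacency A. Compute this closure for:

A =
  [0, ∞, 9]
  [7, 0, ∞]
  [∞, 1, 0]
Closure =
  [0, 10, 9]
  [7, 0, 16]
  [8, 1, 0]

This is the Floyd-Warshall all-pairs shortest-path computation. For each intermediate vertex k = 0, 1, …, 2, update dist[i][j] ← min(dist[i][j], dist[i][k] + dist[k][j]). The final matrix gives, for each (i, j), the minimum total weight of any directed path from i to j (possibly empty when i = j).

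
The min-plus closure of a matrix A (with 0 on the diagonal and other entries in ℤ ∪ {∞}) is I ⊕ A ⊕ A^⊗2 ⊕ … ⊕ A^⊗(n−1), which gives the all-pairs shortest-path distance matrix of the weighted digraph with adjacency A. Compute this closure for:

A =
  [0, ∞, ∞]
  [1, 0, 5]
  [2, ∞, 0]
Closure =
  [0, ∞, ∞]
  [1, 0, 5]
  [2, ∞, 0]

This is the Floyd-Warshall all-pairs shortest-path computation. For each intermediate vertex k = 0, 1, …, 2, update dist[i][j] ← min(dist[i][j], dist[i][k] + dist[k][j]). The final matrix gives, for each (i, j), the minimum total weight of any directed path from i to j (possibly empty when i = j).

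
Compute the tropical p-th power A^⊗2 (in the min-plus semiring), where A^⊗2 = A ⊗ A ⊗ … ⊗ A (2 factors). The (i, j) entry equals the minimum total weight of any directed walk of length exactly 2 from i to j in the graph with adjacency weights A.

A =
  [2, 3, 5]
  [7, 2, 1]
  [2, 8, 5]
A^⊗2 =
  [4, 5, 4]
  [3, 4, 3]
  [4, 5, 7]

Each entry (A^⊗2)_ij equals the minimum over all length-2 walks i = v_0 → v_1 → … → v_2 = j of Σ_t A[v_t][v_{t+1}]. For example, for (i, j) = (0, 2) we minimise over 3 possible intermediate vertex sequences; the minimum is 4, attained along the walk 0 → 1 → 2.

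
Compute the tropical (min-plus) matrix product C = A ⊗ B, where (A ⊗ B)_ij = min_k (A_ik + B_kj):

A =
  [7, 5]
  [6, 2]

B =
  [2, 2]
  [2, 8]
A ⊗ B =
  [7, 9]
  [4, 8]

Apply the min-plus product entry-by-entry:
  C[0][0] = min over k of (A[0][0] + B[0][0] = 7 + 2 = 9, A[0][1] + B[1][0] = 5 + 2 = 7) = 7 (attained at k = 1)
  C[0][1] = min over k of (A[0][0] + B[0][1] = 7 + 2 = 9, A[0][1] + B[1][1] = 5 + 8 = 13) = 9 (attained at k = 0)
  C[1][0] = min over k of (A[1][0] + B[0][0] = 6 + 2 = 8, A[1][1] + B[1][0] = 2 + 2 = 4) = 4 (attained at k = 1)
  C[1][1] = min over k of (A[1][0] + B[0][1] = 6 + 2 = 8, A[1][1] + B[1][1] = 2 + 8 = 10) = 8 (attained at k = 0)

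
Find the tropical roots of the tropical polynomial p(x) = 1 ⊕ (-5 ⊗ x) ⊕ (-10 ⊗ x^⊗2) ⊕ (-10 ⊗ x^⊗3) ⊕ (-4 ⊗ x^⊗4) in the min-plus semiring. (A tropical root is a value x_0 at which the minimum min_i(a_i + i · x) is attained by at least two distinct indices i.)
Roots: {-6, 0, 5, 6}

Each tropical root is a break point of the lower envelope of the lines y = a_i + i · x (there are 5 lines, with slopes 0, 1, ..., 4). Only the lines that attain the minimum somewhere contribute to roots; other lines are dominated. Here the surviving (envelope) indices are i = 4, i = 3, i = 2, i = 1, i = 0.
Intersections between consecutive envelope lines give the roots: for adjacent envelope indices i < j the intersection is x = (a_i − a_j) / (j − i). Reading off the sorted break points: {-6, 0, 5, 6}.
Verification: at each break x_0, at least two indices attain the minimum of min_i(a_i + i · x_0).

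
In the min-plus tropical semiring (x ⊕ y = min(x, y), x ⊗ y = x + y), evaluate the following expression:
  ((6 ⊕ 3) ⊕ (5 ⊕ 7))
((6 ⊕ 3) ⊕ (5 ⊕ 7)) = 3

Expand innermost to outermost. Recall ⊕ takes the minimum of its arguments and ⊗ takes their sum. Working out the expression ((6 ⊕ 3) ⊕ (5 ⊕ 7)) gives 3.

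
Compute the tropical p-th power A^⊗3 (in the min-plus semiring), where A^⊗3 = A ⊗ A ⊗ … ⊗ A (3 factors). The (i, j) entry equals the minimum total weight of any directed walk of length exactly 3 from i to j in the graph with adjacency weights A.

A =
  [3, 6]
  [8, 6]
A^⊗3 =
  [9, 12]
  [14, 17]

Each entry (A^⊗3)_ij equals the minimum over all length-3 walks i = v_0 → v_1 → … → v_3 = j of Σ_t A[v_t][v_{t+1}]. For example, for (i, j) = (0, 1) we minimise over 4 possible intermediate vertex sequences; the minimum is 12, attained along the walk 0 → 0 → 0 → 1.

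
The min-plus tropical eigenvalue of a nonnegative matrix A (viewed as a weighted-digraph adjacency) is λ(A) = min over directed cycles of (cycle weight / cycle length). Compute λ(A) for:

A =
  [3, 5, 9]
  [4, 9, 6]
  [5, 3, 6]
λ(A) = 3

Enumerate directed cycles and compute their means (weight / length). Sample:
  cycle 0 → 0: weight = 3, length = 1, mean = 3/1 ≈ 3.000
  cycle 1 → 1: weight = 9, length = 1, mean = 9/1 ≈ 9.000
  cycle 2 → 2: weight = 6, length = 1, mean = 6/1 ≈ 6.000
  cycle 0 → 1 → 0: weight = 9, length = 2, mean = 9/2 ≈ 4.500
  cycle 0 → 2 → 0: weight = 14, length = 2, mean = 14/2 ≈ 7.000
  cycle 1 → 0 → 1: weight = 9, length = 2, mean = 9/2 ≈ 4.500
Minimum mean = 3.000, attained e.g. along the cycle 0 → 0 with weight 3 and length 1. So λ(A) = 3/1 = 3.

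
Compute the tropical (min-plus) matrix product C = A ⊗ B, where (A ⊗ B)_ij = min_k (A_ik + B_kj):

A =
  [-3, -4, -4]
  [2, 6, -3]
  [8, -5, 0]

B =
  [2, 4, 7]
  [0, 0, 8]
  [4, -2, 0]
A ⊗ B =
  [-4, -6, -4]
  [1, -5, -3]
  [-5, -5, 0]

Apply the min-plus product entry-by-entry:
  C[0][0] = min over k of (A[0][0] + B[0][0] = -3 + 2 = -1, A[0][1] + B[1][0] = -4 + 0 = -4, A[0][2] + B[2][0] = -4 + 4 = 0) = -4 (attained at k = 1)
  C[0][1] = min over k of (A[0][0] + B[0][1] = -3 + 4 = 1, A[0][1] + B[1][1] = -4 + 0 = -4, A[0][2] + B[2][1] = -4 + -2 = -6) = -6 (attained at k = 2)
  C[0][2] = min over k of (A[0][0] + B[0][2] = -3 + 7 = 4, A[0][1] + B[1][2] = -4 + 8 = 4, A[0][2] + B[2][2] = -4 + 0 = -4) = -4 (attained at k = 2)
  C[1][0] = min over k of (A[1][0] + B[0][0] = 2 + 2 = 4, A[1][1] + B[1][0] = 6 + 0 = 6, A[1][2] + B[2][0] = -3 + 4 = 1) = 1 (attained at k = 2)
  C[1][1] = min over k of (A[1][0] + B[0][1] = 2 + 4 = 6, A[1][1] + B[1][1] = 6 + 0 = 6, A[1][2] + B[2][1] = -3 + -2 = -5) = -5 (attained at k = 2)
  C[1][2] = min over k of (A[1][0] + B[0][2] = 2 + 7 = 9, A[1][1] + B[1][2] = 6 + 8 = 14, A[1][2] + B[2][2] = -3 + 0 = -3) = -3 (attained at k = 2)
  C[2][0] = min over k of (A[2][0] + B[0][0] = 8 + 2 = 10, A[2][1] + B[1][0] = -5 + 0 = -5, A[2][2] + B[2][0] = 0 + 4 = 4) = -5 (attained at k = 1)
  C[2][1] = min over k of (A[2][0] + B[0][1] = 8 + 4 = 12, A[2][1] + B[1][1] = -5 + 0 = -5, A[2][2] + B[2][1] = 0 + -2 = -2) = -5 (attained at k = 1)
  C[2][2] = min over k of (A[2][0] + B[0][2] = 8 + 7 = 15, A[2][1] + B[1][2] = -5 + 8 = 3, A[2][2] + B[2][2] = 0 + 0 = 0) = 0 (attained at k = 2)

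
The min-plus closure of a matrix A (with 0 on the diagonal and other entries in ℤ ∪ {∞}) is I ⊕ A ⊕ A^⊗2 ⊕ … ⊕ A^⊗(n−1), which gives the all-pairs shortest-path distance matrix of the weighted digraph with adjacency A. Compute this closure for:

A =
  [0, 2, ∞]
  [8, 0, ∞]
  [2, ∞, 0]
Closure =
  [0, 2, ∞]
  [8, 0, ∞]
  [2, 4, 0]

This is the Floyd-Warshall all-pairs shortest-path computation. For each intermediate vertex k = 0, 1, …, 2, update dist[i][j] ← min(dist[i][j], dist[i][k] + dist[k][j]). The final matrix gives, for each (i, j), the minimum total weight of any directed path from i to j (possibly empty when i = j).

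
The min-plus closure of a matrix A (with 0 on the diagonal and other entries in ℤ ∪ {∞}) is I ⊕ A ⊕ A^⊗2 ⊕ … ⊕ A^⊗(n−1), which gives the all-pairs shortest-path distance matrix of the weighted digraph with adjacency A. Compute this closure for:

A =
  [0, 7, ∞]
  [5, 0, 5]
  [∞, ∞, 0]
Closure =
  [0, 7, 12]
  [5, 0, 5]
  [∞, ∞, 0]

This is the Floyd-Warshall all-pairs shortest-path computation. For each intermediate vertex k = 0, 1, …, 2, update dist[i][j] ← min(dist[i][j], dist[i][k] + dist[k][j]). The final matrix gives, for each (i, j), the minimum total weight of any directed path from i to j (possibly empty when i = j).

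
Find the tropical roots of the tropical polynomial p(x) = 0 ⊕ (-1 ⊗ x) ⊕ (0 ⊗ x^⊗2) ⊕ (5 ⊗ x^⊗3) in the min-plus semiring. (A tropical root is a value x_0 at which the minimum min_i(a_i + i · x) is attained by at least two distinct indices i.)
Roots: {-5, -1, 1}

Each tropical root is a break point of the lower envelope of the lines y = a_i + i · x (there are 4 lines, with slopes 0, 1, ..., 3). Only the lines that attain the minimum somewhere contribute to roots; other lines are dominated. Here the surviving (envelope) indices are i = 3, i = 2, i = 1, i = 0.
Intersections between consecutive envelope lines give the roots: for adjacent envelope indices i < j the intersection is x = (a_i − a_j) / (j − i). Reading off the sorted break points: {-5, -1, 1}.
Verification: at each break x_0, at least two indices attain the minimum of min_i(a_i + i · x_0).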